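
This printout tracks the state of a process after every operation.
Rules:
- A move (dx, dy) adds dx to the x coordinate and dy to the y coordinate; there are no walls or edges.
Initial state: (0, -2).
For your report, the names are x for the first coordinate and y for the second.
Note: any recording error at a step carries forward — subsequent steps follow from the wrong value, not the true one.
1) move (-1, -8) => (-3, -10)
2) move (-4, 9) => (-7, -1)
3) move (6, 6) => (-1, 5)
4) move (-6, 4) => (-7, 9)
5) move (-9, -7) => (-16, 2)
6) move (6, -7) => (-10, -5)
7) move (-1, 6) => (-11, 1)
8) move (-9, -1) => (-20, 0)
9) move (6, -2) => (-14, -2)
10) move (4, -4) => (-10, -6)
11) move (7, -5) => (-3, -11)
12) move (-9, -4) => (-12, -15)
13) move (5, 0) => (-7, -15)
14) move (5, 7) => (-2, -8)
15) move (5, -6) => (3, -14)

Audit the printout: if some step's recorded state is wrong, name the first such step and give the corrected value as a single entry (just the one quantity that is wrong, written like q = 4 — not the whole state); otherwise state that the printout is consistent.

step 1, x = -1

1. x = 0 + (-1) = -1, y = -2 + (-8) = -10 (the recorded entry deviates here)
Step 1 is the first one off; corrected, x = -1.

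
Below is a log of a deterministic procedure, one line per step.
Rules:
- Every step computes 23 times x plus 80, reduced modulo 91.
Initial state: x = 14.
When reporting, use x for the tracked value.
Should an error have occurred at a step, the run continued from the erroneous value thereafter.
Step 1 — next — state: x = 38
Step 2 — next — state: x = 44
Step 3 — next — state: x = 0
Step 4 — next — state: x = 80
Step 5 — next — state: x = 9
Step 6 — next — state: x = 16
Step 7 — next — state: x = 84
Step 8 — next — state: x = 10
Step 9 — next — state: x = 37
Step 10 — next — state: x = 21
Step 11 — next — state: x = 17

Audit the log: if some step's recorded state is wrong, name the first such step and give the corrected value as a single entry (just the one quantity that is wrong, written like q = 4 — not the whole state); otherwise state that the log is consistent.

step 6, x = 14

Step 1: x = (23*14 + 80) mod 91 = 38 — checks out.
Step 2: x = (23*38 + 80) mod 91 = 44 — verified.
Step 3: x = (23*44 + 80) mod 91 = 0 — checks out.
Step 4: x = (23*0 + 80) mod 91 = 80 — matches.
Step 5: x = (23*80 + 80) mod 91 = 9 — consistent with the log.
Step 6: x = (23*9 + 80) mod 91 = 14 — a discrepancy with the log.
So the first discrepancy is step 6, where the right value is x = 14.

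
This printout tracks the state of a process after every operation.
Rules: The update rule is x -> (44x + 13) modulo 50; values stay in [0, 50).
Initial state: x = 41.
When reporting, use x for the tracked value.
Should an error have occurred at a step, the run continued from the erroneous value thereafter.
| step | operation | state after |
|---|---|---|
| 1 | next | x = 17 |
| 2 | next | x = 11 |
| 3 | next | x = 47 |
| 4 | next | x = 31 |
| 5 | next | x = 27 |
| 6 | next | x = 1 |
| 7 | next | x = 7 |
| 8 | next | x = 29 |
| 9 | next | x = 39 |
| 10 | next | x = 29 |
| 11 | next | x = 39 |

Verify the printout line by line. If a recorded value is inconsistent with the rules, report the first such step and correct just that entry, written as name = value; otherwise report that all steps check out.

Step 1: x = (44*41 + 13) mod 50 = 17 — matches.
Step 2: x = (44*17 + 13) mod 50 = 11 — agrees with the printout.
Step 3: x = (44*11 + 13) mod 50 = 47 — confirmed correct.
Step 4: x = (44*47 + 13) mod 50 = 31 — matches.
Step 5: x = (44*31 + 13) mod 50 = 27 — verified.
Step 6: x = (44*27 + 13) mod 50 = 1 — consistent with the printout.
Step 7: x = (44*1 + 13) mod 50 = 7 — checks out.
Step 8: x = (44*7 + 13) mod 50 = 21 — the recorded entry deviates here.
That makes step 8 the first incorrect line — x = 21 is what it should show.

step 8, x = 21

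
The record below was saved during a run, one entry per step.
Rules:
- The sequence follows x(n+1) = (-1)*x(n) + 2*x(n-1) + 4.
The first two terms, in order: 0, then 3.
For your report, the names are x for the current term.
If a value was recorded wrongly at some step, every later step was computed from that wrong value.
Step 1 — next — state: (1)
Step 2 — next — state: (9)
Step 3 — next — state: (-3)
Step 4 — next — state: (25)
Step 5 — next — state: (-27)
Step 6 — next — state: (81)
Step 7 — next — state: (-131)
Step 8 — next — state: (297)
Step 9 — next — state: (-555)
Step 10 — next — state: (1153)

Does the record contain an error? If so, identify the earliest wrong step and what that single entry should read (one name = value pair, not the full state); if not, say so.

no error

step 1: x = -1*(3) + (2)*(0) + (4) = 1 -> no discrepancy
step 2: x = -1*(1) + (2)*(3) + (4) = 9 -> exactly as logged
step 3: x = -1*(9) + (2)*(1) + (4) = -3 -> matches
step 4: x = -1*(-3) + (2)*(9) + (4) = 25 -> agrees with the record
step 5: x = -1*(25) + (2)*(-3) + (4) = -27 -> confirmed correct
step 6: x = -1*(-27) + (2)*(25) + (4) = 81 -> confirmed correct
step 7: x = -1*(81) + (2)*(-27) + (4) = -131 -> exactly as logged
step 8: x = -1*(-131) + (2)*(81) + (4) = 297 -> in agreement
step 9: x = -1*(297) + (2)*(-131) + (4) = -555 -> confirmed correct
step 10: x = -1*(-555) + (2)*(297) + (4) = 1153 -> consistent with the record
Every step is consistent.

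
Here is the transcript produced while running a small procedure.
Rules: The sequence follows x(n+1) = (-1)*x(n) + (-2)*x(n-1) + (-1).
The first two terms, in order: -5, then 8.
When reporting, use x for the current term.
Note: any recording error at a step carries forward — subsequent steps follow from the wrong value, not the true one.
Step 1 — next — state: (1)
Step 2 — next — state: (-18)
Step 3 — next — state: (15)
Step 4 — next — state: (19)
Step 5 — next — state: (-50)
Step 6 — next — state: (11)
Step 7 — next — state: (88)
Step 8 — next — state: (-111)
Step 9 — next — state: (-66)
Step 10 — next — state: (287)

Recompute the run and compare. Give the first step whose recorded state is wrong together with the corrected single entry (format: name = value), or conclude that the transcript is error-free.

step 4, x = 20

Step 1: x = -1*(8) + (-2)*(-5) + (-1) = 1 — consistent with the transcript.
Step 2: x = -1*(1) + (-2)*(8) + (-1) = -18 — verified.
Step 3: x = -1*(-18) + (-2)*(1) + (-1) = 15 — confirmed correct.
Step 4: x = -1*(15) + (-2)*(-18) + (-1) = 20 — the entry is off here.
Step 4 is the first one off; corrected, x = 20.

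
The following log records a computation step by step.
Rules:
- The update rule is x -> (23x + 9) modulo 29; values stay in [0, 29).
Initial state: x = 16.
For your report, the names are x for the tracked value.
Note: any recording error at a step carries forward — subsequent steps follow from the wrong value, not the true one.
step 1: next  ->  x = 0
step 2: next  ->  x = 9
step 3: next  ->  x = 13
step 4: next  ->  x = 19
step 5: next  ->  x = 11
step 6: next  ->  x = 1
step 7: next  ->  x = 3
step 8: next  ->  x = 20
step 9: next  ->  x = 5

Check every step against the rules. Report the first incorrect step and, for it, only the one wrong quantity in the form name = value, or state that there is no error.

step 4, x = 18

step 1: x = (23*16 + 9) mod 29 = 0 -> exactly as logged
step 2: x = (23*0 + 9) mod 29 = 9 -> in agreement
step 3: x = (23*9 + 9) mod 29 = 13 -> checks out
step 4: x = (23*13 + 9) mod 29 = 18 -> the log disagrees here
The audit stops at step 4: the recorded entry is wrong and should be x = 18.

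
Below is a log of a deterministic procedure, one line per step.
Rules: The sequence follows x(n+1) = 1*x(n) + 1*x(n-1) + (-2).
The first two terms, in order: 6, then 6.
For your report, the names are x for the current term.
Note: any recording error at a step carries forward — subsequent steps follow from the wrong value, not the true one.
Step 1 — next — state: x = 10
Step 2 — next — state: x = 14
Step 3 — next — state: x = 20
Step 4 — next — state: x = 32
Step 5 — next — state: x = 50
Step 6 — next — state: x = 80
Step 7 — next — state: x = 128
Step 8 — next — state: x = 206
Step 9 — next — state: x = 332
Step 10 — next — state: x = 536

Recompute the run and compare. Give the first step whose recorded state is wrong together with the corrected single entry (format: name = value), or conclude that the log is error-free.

step 3, x = 22

Recomputing the run from the initial state:
step 1: x = 10
step 2: x = 14
step 3: x = 22
step 4: x = 34
step 5: x = 54
step 6: x = 86
step 7: x = 138
step 8: x = 222
step 9: x = 358
step 10: x = 578
The first disagreement with the log is at step 3, where the value should be x = 22.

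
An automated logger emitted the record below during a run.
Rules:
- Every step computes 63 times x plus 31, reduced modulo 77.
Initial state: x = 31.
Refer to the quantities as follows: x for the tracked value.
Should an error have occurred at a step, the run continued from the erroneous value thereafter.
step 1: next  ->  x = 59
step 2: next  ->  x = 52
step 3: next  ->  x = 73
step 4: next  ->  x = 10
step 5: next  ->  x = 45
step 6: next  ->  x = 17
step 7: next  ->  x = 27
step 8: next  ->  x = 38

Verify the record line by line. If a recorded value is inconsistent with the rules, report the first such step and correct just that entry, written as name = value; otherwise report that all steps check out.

step 7, x = 24

Recomputing the run from the initial state:
step 1: x = 59
step 2: x = 52
step 3: x = 73
step 4: x = 10
step 5: x = 45
step 6: x = 17
step 7: x = 24
step 8: x = 3
The first disagreement with the record is at step 7, where the value should be x = 24.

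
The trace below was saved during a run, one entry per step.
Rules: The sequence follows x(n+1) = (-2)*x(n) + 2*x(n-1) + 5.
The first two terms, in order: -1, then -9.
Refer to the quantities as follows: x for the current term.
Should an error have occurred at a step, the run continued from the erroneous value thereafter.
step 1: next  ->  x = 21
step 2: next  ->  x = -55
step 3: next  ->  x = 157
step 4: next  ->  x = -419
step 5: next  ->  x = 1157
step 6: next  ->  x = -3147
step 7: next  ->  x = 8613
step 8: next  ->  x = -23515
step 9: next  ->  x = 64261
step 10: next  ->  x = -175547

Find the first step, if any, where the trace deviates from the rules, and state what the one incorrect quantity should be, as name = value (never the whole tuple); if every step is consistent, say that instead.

no error

step 1: x = -2*(-9) + (2)*(-1) + (5) = 21 -> checks out
step 2: x = -2*(21) + (2)*(-9) + (5) = -55 -> confirmed correct
step 3: x = -2*(-55) + (2)*(21) + (5) = 157 -> verified
step 4: x = -2*(157) + (2)*(-55) + (5) = -419 -> checks out
step 5: x = -2*(-419) + (2)*(157) + (5) = 1157 -> consistent with the trace
step 6: x = -2*(1157) + (2)*(-419) + (5) = -3147 -> in agreement
step 7: x = -2*(-3147) + (2)*(1157) + (5) = 8613 -> verified
step 8: x = -2*(8613) + (2)*(-3147) + (5) = -23515 -> same as recorded
step 9: x = -2*(-23515) + (2)*(8613) + (5) = 64261 -> agrees with the trace
step 10: x = -2*(64261) + (2)*(-23515) + (5) = -175547 -> in agreement
All steps check out; nothing to correct.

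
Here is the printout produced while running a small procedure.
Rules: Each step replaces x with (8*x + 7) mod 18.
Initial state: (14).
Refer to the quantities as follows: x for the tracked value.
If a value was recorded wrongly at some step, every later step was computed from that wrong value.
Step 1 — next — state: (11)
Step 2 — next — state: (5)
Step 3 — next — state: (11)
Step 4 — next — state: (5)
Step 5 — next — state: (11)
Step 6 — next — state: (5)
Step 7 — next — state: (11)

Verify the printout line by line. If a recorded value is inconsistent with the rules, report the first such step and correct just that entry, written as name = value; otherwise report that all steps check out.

no error

1. x = (8*14 + 7) mod 18 = 11 (same as recorded)
2. x = (8*11 + 7) mod 18 = 5 (matches)
3. x = (8*5 + 7) mod 18 = 11 (exactly as logged)
4. x = (8*11 + 7) mod 18 = 5 (checks out)
5. x = (8*5 + 7) mod 18 = 11 (agrees with the printout)
6. x = (8*11 + 7) mod 18 = 5 (agrees with the printout)
7. x = (8*5 + 7) mod 18 = 11 (matches)
Nothing is out of place; the run is error-free.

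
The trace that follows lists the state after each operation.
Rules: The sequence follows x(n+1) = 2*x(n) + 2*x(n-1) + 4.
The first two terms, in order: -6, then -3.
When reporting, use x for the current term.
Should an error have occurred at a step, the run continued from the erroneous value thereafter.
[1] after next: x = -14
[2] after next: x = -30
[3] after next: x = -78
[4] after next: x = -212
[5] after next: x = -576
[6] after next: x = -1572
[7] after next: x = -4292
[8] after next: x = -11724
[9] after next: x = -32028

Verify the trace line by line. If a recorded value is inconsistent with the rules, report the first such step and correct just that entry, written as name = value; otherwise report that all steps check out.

step 3, x = -84

Recomputing the run from the initial state:
step 1: x = -14
step 2: x = -30
step 3: x = -84
step 4: x = -224
step 5: x = -612
step 6: x = -1668
step 7: x = -4556
step 8: x = -12444
step 9: x = -33996
The first disagreement with the trace is at step 3, where the value should be x = -84.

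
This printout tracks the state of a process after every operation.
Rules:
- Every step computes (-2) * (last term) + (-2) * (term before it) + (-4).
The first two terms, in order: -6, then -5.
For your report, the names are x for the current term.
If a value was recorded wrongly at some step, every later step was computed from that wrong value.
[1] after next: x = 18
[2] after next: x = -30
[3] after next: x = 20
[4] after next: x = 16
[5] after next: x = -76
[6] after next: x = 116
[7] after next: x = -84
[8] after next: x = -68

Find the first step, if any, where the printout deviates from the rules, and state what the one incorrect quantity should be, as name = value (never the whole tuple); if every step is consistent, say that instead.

Recomputing the run from the initial state:
step 1: x = 18
step 2: x = -30
step 3: x = 20
step 4: x = 16
step 5: x = -76
step 6: x = 116
step 7: x = -84
step 8: x = -68
This matches the printout at every step.

no error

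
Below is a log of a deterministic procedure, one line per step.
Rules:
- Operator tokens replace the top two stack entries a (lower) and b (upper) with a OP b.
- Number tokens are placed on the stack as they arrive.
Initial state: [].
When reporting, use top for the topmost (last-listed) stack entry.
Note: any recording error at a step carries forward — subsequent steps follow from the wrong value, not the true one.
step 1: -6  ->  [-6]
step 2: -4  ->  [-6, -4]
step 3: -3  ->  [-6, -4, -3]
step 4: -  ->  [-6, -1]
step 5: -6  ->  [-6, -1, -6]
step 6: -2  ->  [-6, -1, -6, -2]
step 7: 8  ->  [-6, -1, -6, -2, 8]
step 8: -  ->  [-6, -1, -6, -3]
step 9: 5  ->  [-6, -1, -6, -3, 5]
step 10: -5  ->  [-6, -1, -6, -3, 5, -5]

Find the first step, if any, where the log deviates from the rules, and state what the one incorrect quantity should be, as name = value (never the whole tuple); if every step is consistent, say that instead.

step 8, top = -10

Recomputing the run from the initial state:
step 1: [-6]
step 2: [-6, -4]
step 3: [-6, -4, -3]
step 4: [-6, -1]
step 5: [-6, -1, -6]
step 6: [-6, -1, -6, -2]
step 7: [-6, -1, -6, -2, 8]
step 8: [-6, -1, -6, -10]
step 9: [-6, -1, -6, -10, 5]
step 10: [-6, -1, -6, -10, 5, -5]
The first disagreement with the log is at step 8, where the value should be top = -10.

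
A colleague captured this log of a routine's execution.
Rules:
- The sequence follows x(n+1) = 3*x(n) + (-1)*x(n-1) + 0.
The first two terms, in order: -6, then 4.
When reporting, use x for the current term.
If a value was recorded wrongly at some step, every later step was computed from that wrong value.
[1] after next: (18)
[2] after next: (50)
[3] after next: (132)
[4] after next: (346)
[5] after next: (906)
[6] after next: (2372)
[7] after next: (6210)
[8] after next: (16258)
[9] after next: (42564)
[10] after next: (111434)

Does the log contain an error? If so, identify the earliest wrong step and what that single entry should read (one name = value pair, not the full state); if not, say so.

no error

Step 1: x = 3*(4) + (-1)*(-6) + (0) = 18 — no discrepancy.
Step 2: x = 3*(18) + (-1)*(4) + (0) = 50 — confirmed correct.
Step 3: x = 3*(50) + (-1)*(18) + (0) = 132 — confirmed correct.
Step 4: x = 3*(132) + (-1)*(50) + (0) = 346 — no discrepancy.
Step 5: x = 3*(346) + (-1)*(132) + (0) = 906 — agrees with the log.
Step 6: x = 3*(906) + (-1)*(346) + (0) = 2372 — agrees with the log.
Step 7: x = 3*(2372) + (-1)*(906) + (0) = 6210 — in agreement.
Step 8: x = 3*(6210) + (-1)*(2372) + (0) = 16258 — agrees with the log.
Step 9: x = 3*(16258) + (-1)*(6210) + (0) = 42564 — no discrepancy.
Step 10: x = 3*(42564) + (-1)*(16258) + (0) = 111434 — agrees with the log.
All entries verified; no error found.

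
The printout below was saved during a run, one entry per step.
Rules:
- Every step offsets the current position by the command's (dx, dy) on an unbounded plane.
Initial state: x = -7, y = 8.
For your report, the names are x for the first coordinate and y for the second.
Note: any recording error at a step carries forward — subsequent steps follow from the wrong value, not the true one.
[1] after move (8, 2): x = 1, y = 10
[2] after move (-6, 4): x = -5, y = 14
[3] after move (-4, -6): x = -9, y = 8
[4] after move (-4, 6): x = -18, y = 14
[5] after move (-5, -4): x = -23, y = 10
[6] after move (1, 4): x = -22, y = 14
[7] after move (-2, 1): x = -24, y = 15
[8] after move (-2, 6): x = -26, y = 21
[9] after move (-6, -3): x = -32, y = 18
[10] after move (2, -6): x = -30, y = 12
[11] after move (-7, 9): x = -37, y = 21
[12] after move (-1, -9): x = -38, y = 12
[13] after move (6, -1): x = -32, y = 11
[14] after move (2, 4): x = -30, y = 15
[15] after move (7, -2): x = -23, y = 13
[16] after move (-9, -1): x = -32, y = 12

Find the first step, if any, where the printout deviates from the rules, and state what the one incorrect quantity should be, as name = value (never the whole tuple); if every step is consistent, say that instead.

1. x = -7 + (8) = 1, y = 8 + (2) = 10 (checks out)
2. x = 1 + (-6) = -5, y = 10 + (4) = 14 (no discrepancy)
3. x = -5 + (-4) = -9, y = 14 + (-6) = 8 (same as recorded)
4. x = -9 + (-4) = -13, y = 8 + (6) = 14 (this is not what the printout shows)
So the first discrepancy is step 4, where the right value is x = -13.

step 4, x = -13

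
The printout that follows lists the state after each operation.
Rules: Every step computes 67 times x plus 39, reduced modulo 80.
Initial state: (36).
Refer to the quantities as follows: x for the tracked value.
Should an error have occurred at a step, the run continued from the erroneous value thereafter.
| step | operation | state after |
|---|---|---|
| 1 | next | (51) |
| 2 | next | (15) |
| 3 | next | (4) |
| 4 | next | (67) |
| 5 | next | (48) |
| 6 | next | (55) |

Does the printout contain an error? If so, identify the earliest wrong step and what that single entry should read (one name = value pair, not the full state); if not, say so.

step 2, x = 16

Recomputing the run from the initial state:
step 1: x = 51
step 2: x = 16
step 3: x = 71
step 4: x = 76
step 5: x = 11
step 6: x = 56
The first disagreement with the printout is at step 2, where the value should be x = 16.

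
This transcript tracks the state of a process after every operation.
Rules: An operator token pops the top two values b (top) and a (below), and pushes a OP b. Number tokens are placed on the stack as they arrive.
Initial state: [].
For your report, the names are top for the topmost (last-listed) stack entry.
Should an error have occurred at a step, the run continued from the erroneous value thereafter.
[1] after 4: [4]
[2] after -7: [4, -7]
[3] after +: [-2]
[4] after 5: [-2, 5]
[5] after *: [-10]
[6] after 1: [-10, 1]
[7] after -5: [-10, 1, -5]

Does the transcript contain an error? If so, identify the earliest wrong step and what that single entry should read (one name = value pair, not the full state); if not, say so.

Recomputing the run from the initial state:
step 1: [4]
step 2: [4, -7]
step 3: [-3]
step 4: [-3, 5]
step 5: [-15]
step 6: [-15, 1]
step 7: [-15, 1, -5]
The first disagreement with the transcript is at step 3, where the value should be top = -3.

step 3, top = -3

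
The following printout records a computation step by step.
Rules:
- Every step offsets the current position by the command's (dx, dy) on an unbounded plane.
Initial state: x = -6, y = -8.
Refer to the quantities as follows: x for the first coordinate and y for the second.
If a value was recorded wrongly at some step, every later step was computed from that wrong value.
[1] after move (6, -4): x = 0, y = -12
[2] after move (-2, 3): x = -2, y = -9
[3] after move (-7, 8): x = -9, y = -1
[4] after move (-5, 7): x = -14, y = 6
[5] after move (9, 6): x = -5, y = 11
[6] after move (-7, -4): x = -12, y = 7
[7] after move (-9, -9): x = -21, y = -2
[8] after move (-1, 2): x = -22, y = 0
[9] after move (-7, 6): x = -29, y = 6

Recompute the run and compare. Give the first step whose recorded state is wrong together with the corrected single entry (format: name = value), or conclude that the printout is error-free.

Recomputing the run from the initial state:
step 1: x = 0, y = -12
step 2: x = -2, y = -9
step 3: x = -9, y = -1
step 4: x = -14, y = 6
step 5: x = -5, y = 12
step 6: x = -12, y = 8
step 7: x = -21, y = -1
step 8: x = -22, y = 1
step 9: x = -29, y = 7
The first disagreement with the printout is at step 5, where the value should be y = 12.

step 5, y = 12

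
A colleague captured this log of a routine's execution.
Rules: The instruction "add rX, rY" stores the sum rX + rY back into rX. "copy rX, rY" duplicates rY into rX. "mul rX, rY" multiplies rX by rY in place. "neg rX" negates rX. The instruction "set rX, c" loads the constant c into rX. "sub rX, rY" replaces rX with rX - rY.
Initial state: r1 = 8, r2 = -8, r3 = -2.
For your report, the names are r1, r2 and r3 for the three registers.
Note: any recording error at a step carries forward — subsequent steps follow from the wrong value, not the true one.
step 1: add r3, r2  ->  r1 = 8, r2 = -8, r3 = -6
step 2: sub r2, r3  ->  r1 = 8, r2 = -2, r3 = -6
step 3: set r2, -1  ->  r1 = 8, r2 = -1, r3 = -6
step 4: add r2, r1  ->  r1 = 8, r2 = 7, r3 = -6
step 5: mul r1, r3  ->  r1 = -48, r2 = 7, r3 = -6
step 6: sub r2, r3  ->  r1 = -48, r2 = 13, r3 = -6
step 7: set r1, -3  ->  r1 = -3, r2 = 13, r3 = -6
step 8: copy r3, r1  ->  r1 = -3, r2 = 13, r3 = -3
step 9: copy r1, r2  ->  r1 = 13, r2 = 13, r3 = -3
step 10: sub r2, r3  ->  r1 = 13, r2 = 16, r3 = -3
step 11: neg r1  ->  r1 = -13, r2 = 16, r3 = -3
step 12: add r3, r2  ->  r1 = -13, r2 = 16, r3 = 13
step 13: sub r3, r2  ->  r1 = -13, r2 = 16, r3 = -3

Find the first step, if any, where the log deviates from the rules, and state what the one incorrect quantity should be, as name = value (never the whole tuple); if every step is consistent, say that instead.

Recomputing the run from the initial state:
step 1: r1 = 8, r2 = -8, r3 = -10
step 2: r1 = 8, r2 = 2, r3 = -10
step 3: r1 = 8, r2 = -1, r3 = -10
step 4: r1 = 8, r2 = 7, r3 = -10
step 5: r1 = -80, r2 = 7, r3 = -10
step 6: r1 = -80, r2 = 17, r3 = -10
step 7: r1 = -3, r2 = 17, r3 = -10
step 8: r1 = -3, r2 = 17, r3 = -3
step 9: r1 = 17, r2 = 17, r3 = -3
step 10: r1 = 17, r2 = 20, r3 = -3
step 11: r1 = -17, r2 = 20, r3 = -3
step 12: r1 = -17, r2 = 20, r3 = 17
step 13: r1 = -17, r2 = 20, r3 = -3
The first disagreement with the log is at step 1, where the value should be r3 = -10.

step 1, r3 = -10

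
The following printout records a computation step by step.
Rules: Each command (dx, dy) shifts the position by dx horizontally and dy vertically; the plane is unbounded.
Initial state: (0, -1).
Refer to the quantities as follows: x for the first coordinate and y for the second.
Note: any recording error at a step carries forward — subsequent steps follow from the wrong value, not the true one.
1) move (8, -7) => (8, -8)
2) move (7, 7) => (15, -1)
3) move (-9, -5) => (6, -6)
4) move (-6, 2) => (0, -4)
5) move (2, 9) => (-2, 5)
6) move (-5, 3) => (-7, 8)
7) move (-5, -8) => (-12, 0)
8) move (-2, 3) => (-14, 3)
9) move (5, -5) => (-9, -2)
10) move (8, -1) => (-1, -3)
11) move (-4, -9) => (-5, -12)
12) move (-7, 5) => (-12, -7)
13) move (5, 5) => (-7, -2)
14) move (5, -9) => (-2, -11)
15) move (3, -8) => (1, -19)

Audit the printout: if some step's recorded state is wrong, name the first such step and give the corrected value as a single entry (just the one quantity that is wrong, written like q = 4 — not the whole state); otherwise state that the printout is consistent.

step 5, x = 2

step 1: x = 0 + (8) = 8, y = -1 + (-7) = -8 -> checks out
step 2: x = 8 + (7) = 15, y = -8 + (7) = -1 -> matches
step 3: x = 15 + (-9) = 6, y = -1 + (-5) = -6 -> in agreement
step 4: x = 6 + (-6) = 0, y = -6 + (2) = -4 -> agrees with the printout
step 5: x = 0 + (2) = 2, y = -4 + (9) = 5 -> the printout disagrees here
First deviation found at step 5; the corrected entry is x = 2.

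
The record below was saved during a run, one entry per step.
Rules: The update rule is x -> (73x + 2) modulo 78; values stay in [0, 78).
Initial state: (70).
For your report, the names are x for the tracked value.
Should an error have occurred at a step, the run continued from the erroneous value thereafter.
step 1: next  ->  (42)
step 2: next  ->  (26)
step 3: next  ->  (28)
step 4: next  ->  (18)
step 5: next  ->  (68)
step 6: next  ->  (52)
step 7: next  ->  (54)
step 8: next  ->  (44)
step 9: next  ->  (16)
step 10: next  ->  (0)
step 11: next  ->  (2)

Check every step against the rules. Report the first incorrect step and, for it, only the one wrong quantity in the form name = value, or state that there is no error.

step 1: x = (73*70 + 2) mod 78 = 42 -> checks out
step 2: x = (73*42 + 2) mod 78 = 26 -> checks out
step 3: x = (73*26 + 2) mod 78 = 28 -> confirmed correct
step 4: x = (73*28 + 2) mod 78 = 18 -> matches
step 5: x = (73*18 + 2) mod 78 = 68 -> verified
step 6: x = (73*68 + 2) mod 78 = 52 -> same as recorded
step 7: x = (73*52 + 2) mod 78 = 54 -> in agreement
step 8: x = (73*54 + 2) mod 78 = 44 -> same as recorded
step 9: x = (73*44 + 2) mod 78 = 16 -> no discrepancy
step 10: x = (73*16 + 2) mod 78 = 0 -> confirmed correct
step 11: x = (73*0 + 2) mod 78 = 2 -> matches
Each recorded entry agrees with the recomputation.

no error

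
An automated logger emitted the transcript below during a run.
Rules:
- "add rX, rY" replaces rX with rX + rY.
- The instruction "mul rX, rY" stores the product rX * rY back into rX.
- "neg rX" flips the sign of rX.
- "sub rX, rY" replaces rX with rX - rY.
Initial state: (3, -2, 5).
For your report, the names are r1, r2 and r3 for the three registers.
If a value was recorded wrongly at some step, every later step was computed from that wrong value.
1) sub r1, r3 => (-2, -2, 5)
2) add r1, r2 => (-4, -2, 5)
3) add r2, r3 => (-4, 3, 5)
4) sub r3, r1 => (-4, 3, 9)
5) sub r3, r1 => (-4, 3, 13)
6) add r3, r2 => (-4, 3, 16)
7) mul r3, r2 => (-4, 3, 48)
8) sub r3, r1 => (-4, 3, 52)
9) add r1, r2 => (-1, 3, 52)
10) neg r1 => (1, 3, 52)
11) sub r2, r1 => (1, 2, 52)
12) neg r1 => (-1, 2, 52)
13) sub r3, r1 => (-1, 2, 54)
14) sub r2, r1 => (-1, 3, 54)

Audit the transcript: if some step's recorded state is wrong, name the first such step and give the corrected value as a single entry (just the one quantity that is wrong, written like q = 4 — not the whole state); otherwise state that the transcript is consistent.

1. r1 = 3 - 5 = -2 (exactly as logged)
2. r1 = -2 + -2 = -4 (exactly as logged)
3. r2 = -2 + 5 = 3 (same as recorded)
4. r3 = 5 - -4 = 9 (verified)
5. r3 = 9 - -4 = 13 (no discrepancy)
6. r3 = 13 + 3 = 16 (agrees with the transcript)
7. r3 = 16 * 3 = 48 (exactly as logged)
8. r3 = 48 - -4 = 52 (in agreement)
9. r1 = -4 + 3 = -1 (exactly as logged)
10. r1 = -(-1) = 1 (confirmed correct)
11. r2 = 3 - 1 = 2 (agrees with the transcript)
12. r1 = -(1) = -1 (no discrepancy)
13. r3 = 52 - -1 = 53 (this is not what the transcript shows)
The audit stops at step 13: the recorded entry is wrong and should be r3 = 53.

step 13, r3 = 53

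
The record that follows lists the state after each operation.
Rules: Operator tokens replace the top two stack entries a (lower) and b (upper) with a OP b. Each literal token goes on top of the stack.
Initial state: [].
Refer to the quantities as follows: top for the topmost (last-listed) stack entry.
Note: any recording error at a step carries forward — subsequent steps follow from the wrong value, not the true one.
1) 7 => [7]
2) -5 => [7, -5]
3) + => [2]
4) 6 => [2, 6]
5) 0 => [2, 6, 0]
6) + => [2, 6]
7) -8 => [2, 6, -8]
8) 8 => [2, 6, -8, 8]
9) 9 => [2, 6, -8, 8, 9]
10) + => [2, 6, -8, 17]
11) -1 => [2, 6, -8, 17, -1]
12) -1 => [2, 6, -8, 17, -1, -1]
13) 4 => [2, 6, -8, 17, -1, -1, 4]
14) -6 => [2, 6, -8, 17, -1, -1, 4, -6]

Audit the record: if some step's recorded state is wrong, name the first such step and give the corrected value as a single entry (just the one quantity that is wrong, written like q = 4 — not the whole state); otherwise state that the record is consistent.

no error

Recomputing the run from the initial state:
step 1: [7]
step 2: [7, -5]
step 3: [2]
step 4: [2, 6]
step 5: [2, 6, 0]
step 6: [2, 6]
step 7: [2, 6, -8]
step 8: [2, 6, -8, 8]
step 9: [2, 6, -8, 8, 9]
step 10: [2, 6, -8, 17]
step 11: [2, 6, -8, 17, -1]
step 12: [2, 6, -8, 17, -1, -1]
step 13: [2, 6, -8, 17, -1, -1, 4]
step 14: [2, 6, -8, 17, -1, -1, 4, -6]
This matches the record at every step.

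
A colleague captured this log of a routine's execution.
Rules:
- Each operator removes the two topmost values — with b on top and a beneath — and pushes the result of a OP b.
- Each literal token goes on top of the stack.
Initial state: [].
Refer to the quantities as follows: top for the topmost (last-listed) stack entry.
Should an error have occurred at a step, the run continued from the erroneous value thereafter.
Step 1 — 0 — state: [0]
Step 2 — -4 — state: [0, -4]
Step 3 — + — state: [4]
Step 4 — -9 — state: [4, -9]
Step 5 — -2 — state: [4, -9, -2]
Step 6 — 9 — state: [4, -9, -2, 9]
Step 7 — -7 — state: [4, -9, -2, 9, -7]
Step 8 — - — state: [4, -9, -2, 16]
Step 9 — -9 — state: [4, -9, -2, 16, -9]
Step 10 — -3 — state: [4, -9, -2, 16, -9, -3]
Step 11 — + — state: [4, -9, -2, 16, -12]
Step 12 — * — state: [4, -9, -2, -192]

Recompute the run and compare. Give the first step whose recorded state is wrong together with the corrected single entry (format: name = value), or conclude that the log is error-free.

Step 1: push 0: top = 0 — consistent with the log.
Step 2: push -4: top = -4 — exactly as logged.
Step 3: 0 + -4 = -4 — the entry is off here.
Conclusion: step 3 carries the first error; the entry should be top = -4.

step 3, top = -4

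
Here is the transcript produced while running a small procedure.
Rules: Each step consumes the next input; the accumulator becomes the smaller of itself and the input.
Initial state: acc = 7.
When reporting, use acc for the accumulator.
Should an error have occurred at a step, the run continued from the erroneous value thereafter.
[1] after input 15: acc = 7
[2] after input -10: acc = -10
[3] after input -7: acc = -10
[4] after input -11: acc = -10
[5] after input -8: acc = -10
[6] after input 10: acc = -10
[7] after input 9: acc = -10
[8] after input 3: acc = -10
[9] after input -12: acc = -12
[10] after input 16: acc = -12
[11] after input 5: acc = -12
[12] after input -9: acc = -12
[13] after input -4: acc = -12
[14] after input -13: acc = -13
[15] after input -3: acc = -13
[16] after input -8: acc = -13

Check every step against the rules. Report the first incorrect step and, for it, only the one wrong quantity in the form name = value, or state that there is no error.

1. acc = min(7, 15) = 7 (confirmed correct)
2. acc = min(7, -10) = -10 (exactly as logged)
3. acc = min(-10, -7) = -10 (checks out)
4. acc = min(-10, -11) = -11 (first mismatch against the transcript)
Conclusion: step 4 carries the first error; the entry should be acc = -11.

step 4, acc = -11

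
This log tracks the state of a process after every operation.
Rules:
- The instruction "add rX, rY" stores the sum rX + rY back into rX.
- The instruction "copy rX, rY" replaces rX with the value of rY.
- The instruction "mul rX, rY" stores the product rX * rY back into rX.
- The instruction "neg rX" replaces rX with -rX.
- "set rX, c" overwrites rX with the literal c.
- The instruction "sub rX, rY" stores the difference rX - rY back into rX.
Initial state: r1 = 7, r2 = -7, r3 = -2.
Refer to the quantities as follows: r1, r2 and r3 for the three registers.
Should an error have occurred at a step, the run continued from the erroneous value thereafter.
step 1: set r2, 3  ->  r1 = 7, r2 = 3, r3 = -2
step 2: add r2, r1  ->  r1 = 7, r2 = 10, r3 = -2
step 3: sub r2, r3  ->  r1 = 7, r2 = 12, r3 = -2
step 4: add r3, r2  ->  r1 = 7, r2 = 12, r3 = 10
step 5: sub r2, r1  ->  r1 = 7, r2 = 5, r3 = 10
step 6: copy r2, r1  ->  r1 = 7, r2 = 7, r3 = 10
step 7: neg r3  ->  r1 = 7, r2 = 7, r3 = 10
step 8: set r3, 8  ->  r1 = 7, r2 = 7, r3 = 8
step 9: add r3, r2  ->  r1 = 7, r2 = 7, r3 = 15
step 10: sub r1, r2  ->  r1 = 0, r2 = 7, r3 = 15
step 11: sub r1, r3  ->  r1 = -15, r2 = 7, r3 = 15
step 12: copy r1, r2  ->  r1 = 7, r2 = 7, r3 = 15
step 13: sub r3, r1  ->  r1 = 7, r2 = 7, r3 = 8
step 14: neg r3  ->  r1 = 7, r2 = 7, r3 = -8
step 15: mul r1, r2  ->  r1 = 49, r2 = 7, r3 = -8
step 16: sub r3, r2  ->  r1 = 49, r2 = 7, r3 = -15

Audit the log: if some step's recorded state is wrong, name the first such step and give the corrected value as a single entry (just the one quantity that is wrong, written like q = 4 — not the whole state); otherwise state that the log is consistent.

step 1: r2 = 3 -> agrees with the log
step 2: r2 = 3 + 7 = 10 -> checks out
step 3: r2 = 10 - -2 = 12 -> no discrepancy
step 4: r3 = -2 + 12 = 10 -> no discrepancy
step 5: r2 = 12 - 7 = 5 -> confirmed correct
step 6: r2 = 7 -> checks out
step 7: r3 = -(10) = -10 -> first mismatch against the log
The audit stops at step 7: the recorded entry is wrong and should be r3 = -10.

step 7, r3 = -10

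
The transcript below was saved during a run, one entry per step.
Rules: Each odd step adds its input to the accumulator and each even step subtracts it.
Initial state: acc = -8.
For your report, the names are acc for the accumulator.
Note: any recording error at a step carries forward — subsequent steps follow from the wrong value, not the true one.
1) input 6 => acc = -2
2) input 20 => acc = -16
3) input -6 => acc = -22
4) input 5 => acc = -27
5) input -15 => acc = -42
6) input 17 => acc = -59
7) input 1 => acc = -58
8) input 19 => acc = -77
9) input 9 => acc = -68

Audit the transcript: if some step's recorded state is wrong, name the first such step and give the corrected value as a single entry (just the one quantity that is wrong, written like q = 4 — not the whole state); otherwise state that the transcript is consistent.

step 1: acc = -8 + 6 = -2 -> checks out
step 2: acc = -2 - 20 = -22 -> the entry is off here
The audit stops at step 2: the recorded entry is wrong and should be acc = -22.

step 2, acc = -22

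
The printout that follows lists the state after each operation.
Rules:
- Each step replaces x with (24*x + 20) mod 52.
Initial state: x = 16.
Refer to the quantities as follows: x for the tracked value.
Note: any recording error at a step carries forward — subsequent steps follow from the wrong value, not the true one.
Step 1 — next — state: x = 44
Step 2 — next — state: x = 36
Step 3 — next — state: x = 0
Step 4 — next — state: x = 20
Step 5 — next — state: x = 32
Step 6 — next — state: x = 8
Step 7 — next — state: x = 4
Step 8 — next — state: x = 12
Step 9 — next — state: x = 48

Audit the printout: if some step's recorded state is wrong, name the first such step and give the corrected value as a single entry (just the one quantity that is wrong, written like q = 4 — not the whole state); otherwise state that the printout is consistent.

step 1, x = 40

Recomputing the run from the initial state:
step 1: x = 40
step 2: x = 44
step 3: x = 36
step 4: x = 0
step 5: x = 20
step 6: x = 32
step 7: x = 8
step 8: x = 4
step 9: x = 12
The first disagreement with the printout is at step 1, where the value should be x = 40.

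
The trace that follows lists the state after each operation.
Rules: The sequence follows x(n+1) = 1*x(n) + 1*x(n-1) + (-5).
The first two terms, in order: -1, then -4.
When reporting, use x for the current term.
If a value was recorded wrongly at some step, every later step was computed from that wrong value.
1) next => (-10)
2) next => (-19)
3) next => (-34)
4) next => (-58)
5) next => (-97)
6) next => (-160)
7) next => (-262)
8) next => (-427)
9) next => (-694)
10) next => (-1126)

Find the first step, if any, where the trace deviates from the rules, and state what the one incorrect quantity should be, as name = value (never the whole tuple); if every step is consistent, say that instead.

Recomputing the run from the initial state:
step 1: x = -10
step 2: x = -19
step 3: x = -34
step 4: x = -58
step 5: x = -97
step 6: x = -160
step 7: x = -262
step 8: x = -427
step 9: x = -694
step 10: x = -1126
This matches the trace at every step.

no error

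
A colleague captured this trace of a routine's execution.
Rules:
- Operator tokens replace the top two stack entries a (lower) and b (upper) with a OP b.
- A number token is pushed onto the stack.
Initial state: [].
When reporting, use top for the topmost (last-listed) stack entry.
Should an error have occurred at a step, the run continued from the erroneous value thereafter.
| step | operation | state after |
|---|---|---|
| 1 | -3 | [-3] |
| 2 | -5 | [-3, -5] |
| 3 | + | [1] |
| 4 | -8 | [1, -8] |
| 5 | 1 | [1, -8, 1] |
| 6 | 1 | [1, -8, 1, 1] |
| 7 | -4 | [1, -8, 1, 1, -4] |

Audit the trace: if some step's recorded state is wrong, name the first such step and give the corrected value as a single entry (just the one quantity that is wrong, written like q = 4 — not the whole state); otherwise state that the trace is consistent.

step 3, top = -8

Recomputing the run from the initial state:
step 1: [-3]
step 2: [-3, -5]
step 3: [-8]
step 4: [-8, -8]
step 5: [-8, -8, 1]
step 6: [-8, -8, 1, 1]
step 7: [-8, -8, 1, 1, -4]
The first disagreement with the trace is at step 3, where the value should be top = -8.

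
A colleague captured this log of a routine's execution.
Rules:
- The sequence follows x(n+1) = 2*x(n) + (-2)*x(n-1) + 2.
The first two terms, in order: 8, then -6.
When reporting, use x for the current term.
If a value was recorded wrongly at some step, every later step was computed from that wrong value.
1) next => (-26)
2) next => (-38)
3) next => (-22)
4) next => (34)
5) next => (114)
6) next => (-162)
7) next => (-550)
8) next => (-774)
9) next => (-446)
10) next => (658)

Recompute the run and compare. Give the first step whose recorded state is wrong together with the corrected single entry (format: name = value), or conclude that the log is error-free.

Step 1: x = 2*(-6) + (-2)*(8) + (2) = -26 — agrees with the log.
Step 2: x = 2*(-26) + (-2)*(-6) + (2) = -38 — agrees with the log.
Step 3: x = 2*(-38) + (-2)*(-26) + (2) = -22 — matches.
Step 4: x = 2*(-22) + (-2)*(-38) + (2) = 34 — agrees with the log.
Step 5: x = 2*(34) + (-2)*(-22) + (2) = 114 — checks out.
Step 6: x = 2*(114) + (-2)*(34) + (2) = 162 — the entry is off here.
First incorrect step: 6; the correct value is x = 162.

step 6, x = 162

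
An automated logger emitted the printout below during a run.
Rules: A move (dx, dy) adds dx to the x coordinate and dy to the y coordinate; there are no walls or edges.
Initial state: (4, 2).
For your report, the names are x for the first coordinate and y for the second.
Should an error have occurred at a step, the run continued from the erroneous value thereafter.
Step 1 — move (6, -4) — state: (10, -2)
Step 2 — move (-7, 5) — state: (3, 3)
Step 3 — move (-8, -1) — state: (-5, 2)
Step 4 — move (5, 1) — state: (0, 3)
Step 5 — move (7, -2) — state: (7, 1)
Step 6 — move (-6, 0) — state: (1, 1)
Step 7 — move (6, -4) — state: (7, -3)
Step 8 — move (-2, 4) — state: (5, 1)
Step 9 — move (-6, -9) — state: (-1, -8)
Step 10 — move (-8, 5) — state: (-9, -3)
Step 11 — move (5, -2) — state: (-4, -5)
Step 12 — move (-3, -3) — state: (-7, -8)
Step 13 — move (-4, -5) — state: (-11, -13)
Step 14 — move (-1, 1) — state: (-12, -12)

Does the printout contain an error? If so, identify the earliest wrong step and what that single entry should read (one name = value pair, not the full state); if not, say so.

no error

1. x = 4 + (6) = 10, y = 2 + (-4) = -2 (confirmed correct)
2. x = 10 + (-7) = 3, y = -2 + (5) = 3 (agrees with the printout)
3. x = 3 + (-8) = -5, y = 3 + (-1) = 2 (agrees with the printout)
4. x = -5 + (5) = 0, y = 2 + (1) = 3 (in agreement)
5. x = 0 + (7) = 7, y = 3 + (-2) = 1 (consistent with the printout)
6. x = 7 + (-6) = 1, y = 1 + (0) = 1 (confirmed correct)
7. x = 1 + (6) = 7, y = 1 + (-4) = -3 (in agreement)
8. x = 7 + (-2) = 5, y = -3 + (4) = 1 (verified)
9. x = 5 + (-6) = -1, y = 1 + (-9) = -8 (matches)
10. x = -1 + (-8) = -9, y = -8 + (5) = -3 (exactly as logged)
11. x = -9 + (5) = -4, y = -3 + (-2) = -5 (in agreement)
12. x = -4 + (-3) = -7, y = -5 + (-3) = -8 (verified)
13. x = -7 + (-4) = -11, y = -8 + (-5) = -13 (consistent with the printout)
14. x = -11 + (-1) = -12, y = -13 + (1) = -12 (checks out)
Nothing is out of place; the run is error-free.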